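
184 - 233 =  - 49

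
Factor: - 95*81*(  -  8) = 61560 = 2^3*3^4*5^1*19^1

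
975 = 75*13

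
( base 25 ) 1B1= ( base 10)901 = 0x385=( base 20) 251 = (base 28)145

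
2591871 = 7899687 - 5307816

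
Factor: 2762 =2^1  *  1381^1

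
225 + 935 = 1160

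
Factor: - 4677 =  - 3^1*1559^1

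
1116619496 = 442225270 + 674394226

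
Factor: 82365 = 3^1*5^1*17^2*19^1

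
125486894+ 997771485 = 1123258379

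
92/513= 92/513 = 0.18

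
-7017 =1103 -8120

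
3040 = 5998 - 2958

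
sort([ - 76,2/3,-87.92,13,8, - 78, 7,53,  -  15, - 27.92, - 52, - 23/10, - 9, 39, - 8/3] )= [ - 87.92, - 78,  -  76, - 52, - 27.92, - 15, - 9,-8/3,  -  23/10,  2/3,  7 , 8,  13,  39 , 53]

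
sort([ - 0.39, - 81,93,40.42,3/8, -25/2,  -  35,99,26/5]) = [ - 81, - 35, - 25/2 , - 0.39 , 3/8, 26/5,40.42,  93,99] 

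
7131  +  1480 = 8611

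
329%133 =63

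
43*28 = 1204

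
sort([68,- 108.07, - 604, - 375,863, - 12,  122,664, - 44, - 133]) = [-604, - 375, - 133, - 108.07, - 44, - 12, 68,  122, 664,863 ] 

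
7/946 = 7/946 = 0.01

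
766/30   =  383/15 =25.53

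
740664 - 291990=448674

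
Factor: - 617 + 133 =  -484 = -2^2 * 11^2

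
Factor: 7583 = 7583^1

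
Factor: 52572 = 2^2*3^1 * 13^1*337^1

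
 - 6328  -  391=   -  6719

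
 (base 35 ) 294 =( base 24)4J9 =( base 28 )3ep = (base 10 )2769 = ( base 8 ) 5321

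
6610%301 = 289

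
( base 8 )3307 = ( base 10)1735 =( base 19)4F6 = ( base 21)3jd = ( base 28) 25R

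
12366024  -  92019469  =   - 79653445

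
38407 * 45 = 1728315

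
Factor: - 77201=-77201^1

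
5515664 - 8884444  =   - 3368780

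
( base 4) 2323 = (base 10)187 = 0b10111011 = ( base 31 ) 61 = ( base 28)6j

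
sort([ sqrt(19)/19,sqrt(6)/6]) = [ sqrt(19)/19, sqrt ( 6)/6]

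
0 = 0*5381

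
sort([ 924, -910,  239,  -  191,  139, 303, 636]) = [ - 910, - 191, 139, 239,303,  636,924]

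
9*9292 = 83628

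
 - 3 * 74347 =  - 223041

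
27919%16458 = 11461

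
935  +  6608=7543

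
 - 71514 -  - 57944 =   -  13570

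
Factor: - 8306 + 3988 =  - 2^1*17^1 * 127^1 =-  4318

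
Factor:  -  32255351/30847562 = - 2^( - 1)*15423781^ (-1 )*32255351^1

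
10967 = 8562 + 2405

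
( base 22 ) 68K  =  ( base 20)7f0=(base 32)30S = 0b110000011100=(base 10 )3100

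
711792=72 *9886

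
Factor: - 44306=  -  2^1*22153^1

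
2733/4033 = 2733/4033 =0.68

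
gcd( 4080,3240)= 120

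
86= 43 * 2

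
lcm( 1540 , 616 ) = 3080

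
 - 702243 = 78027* (-9)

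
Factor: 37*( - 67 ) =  - 37^1 * 67^1 = - 2479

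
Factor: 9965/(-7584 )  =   - 2^( - 5 ) *3^( - 1)*5^1*79^ ( - 1 )*1993^1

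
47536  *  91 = 4325776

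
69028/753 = 91 + 505/753 = 91.67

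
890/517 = 1+373/517 = 1.72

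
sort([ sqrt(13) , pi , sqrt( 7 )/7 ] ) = [ sqrt(7)/7,  pi,sqrt(13)]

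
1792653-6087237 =-4294584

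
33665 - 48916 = - 15251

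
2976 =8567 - 5591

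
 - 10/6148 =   -  1 +3069/3074 = - 0.00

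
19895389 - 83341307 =-63445918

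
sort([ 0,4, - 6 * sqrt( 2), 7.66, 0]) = [ - 6*sqrt(2),  0, 0, 4, 7.66] 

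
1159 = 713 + 446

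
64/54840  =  8/6855  =  0.00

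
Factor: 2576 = 2^4*7^1*23^1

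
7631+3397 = 11028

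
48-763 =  - 715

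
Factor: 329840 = 2^4*5^1*7^1*19^1*31^1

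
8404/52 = 161 + 8/13 =161.62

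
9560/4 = 2390= 2390.00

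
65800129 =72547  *907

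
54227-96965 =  -42738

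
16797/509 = 33 = 33.00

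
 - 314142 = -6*52357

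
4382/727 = 4382/727  =  6.03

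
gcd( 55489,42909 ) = 1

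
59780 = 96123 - 36343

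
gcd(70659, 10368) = 27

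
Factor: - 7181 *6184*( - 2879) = 2^3*43^1*167^1* 773^1*2879^1 = 127848628216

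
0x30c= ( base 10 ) 780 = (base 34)mw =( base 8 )1414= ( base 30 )Q0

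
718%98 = 32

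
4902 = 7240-2338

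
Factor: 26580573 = 3^2*163^1 * 18119^1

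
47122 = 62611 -15489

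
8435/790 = 10  +  107/158 = 10.68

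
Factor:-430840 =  - 2^3*5^1*10771^1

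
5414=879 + 4535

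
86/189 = 86/189 = 0.46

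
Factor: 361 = 19^2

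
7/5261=7/5261 = 0.00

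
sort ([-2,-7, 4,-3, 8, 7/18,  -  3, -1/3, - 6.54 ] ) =[-7, - 6.54, - 3, - 3 , - 2, -1/3, 7/18, 4,8] 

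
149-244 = -95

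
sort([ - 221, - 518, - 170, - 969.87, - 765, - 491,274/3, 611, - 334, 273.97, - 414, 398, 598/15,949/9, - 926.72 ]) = [ - 969.87, - 926.72, - 765, - 518, - 491, - 414, - 334, - 221 ,-170, 598/15, 274/3, 949/9,273.97, 398, 611]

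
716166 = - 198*( - 3617 )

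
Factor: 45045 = 3^2*5^1*7^1 * 11^1*13^1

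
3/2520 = 1/840 = 0.00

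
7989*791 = 6319299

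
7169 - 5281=1888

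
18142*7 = 126994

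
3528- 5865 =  - 2337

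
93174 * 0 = 0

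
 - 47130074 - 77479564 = -124609638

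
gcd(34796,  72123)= 1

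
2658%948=762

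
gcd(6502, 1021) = 1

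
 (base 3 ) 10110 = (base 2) 1011101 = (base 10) 93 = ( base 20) 4D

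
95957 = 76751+19206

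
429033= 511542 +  - 82509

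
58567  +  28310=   86877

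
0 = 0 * 278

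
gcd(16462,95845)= 1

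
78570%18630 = 4050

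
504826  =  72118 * 7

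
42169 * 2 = 84338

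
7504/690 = 3752/345 = 10.88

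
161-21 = 140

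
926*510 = 472260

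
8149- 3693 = 4456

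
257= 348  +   - 91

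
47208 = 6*7868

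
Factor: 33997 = 33997^1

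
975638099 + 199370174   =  1175008273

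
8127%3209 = 1709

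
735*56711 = 41682585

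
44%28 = 16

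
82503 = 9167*9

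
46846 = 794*59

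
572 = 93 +479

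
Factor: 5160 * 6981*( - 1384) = -49854392640 = - 2^6*3^2*5^1* 13^1*43^1*173^1*179^1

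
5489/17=5489/17=322.88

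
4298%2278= 2020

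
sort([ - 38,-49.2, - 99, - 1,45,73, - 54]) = [ - 99, - 54, - 49.2  , - 38, - 1, 45, 73 ]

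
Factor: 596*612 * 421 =153560592 = 2^4*3^2*17^1*149^1*421^1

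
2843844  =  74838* 38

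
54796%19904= 14988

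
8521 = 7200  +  1321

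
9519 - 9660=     -  141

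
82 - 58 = 24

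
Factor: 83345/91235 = 16669/18247 = 71^( -1 )*79^1*211^1*257^(-1)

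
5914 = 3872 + 2042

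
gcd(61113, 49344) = 3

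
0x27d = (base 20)1bh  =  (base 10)637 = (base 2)1001111101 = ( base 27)NG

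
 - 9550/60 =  - 160 + 5/6=-159.17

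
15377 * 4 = 61508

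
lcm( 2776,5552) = 5552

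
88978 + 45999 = 134977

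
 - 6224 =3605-9829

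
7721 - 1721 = 6000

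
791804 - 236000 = 555804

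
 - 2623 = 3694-6317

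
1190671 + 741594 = 1932265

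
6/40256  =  3/20128 = 0.00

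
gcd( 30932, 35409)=407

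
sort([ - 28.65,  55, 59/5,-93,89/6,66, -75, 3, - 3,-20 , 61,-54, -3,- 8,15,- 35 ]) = [ - 93,  -  75,-54, - 35, -28.65,-20, - 8,-3, -3, 3,59/5, 89/6,15, 55,61 , 66]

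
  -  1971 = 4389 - 6360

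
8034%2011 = 2001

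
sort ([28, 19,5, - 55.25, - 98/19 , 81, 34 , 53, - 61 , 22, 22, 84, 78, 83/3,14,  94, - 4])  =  [-61,-55.25, - 98/19,- 4,5, 14, 19, 22, 22, 83/3, 28, 34, 53,78,81,84 , 94]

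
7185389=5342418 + 1842971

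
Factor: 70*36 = 2520 = 2^3*3^2*5^1 * 7^1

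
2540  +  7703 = 10243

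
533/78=41/6 = 6.83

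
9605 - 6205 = 3400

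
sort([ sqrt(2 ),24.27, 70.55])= [ sqrt( 2),24.27,  70.55]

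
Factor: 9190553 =109^1*84317^1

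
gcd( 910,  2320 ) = 10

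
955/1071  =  955/1071 = 0.89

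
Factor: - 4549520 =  - 2^4*5^1* 29^1 * 37^1*53^1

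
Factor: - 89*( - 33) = 2937 = 3^1*11^1*89^1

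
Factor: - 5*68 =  - 2^2*5^1*17^1 = -340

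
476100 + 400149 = 876249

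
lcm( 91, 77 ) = 1001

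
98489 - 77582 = 20907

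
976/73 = 976/73 = 13.37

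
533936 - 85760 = 448176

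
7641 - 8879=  -1238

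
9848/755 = 13 + 33/755 =13.04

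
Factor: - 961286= - 2^1*19^1*41^1 * 617^1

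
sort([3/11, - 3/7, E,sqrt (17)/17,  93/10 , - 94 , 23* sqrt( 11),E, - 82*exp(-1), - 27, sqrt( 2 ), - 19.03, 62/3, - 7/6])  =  [ - 94, - 82*exp( - 1), - 27, - 19.03,  -  7/6, - 3/7, sqrt(17)/17, 3/11,sqrt(2) , E,E, 93/10,62/3, 23*sqrt( 11)]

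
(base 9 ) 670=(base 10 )549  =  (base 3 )202100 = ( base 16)225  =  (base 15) 269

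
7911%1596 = 1527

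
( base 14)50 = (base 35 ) 20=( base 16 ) 46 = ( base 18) 3G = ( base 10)70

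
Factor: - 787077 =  - 3^5*41^1 *79^1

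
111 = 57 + 54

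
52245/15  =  3483=3483.00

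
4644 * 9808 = 45548352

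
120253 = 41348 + 78905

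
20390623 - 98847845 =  - 78457222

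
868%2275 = 868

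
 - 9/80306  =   - 1 + 80297/80306=- 0.00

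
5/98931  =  5/98931 = 0.00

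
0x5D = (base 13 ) 72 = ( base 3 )10110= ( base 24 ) 3L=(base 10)93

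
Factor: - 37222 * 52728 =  - 2^4*3^1 * 13^3*37^1 * 503^1 = - 1962641616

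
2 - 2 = 0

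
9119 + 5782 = 14901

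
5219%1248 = 227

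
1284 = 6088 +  - 4804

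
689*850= 585650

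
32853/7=4693+2/7=4693.29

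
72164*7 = 505148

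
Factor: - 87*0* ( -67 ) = 0^1 =0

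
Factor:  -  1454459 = - 1454459^1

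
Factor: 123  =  3^1*41^1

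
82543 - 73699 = 8844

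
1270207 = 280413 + 989794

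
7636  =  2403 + 5233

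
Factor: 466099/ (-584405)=-5^( - 1 )*47^2*211^1*116881^( - 1) 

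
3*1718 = 5154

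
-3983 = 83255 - 87238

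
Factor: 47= 47^1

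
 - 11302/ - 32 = 5651/16 = 353.19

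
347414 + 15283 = 362697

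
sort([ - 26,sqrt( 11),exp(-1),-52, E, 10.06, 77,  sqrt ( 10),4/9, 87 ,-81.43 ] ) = [ - 81.43, -52, - 26, exp( - 1 ),4/9, E,sqrt( 10), sqrt( 11),10.06, 77 , 87]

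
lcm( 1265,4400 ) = 101200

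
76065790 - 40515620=35550170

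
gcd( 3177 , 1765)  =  353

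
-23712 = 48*( - 494)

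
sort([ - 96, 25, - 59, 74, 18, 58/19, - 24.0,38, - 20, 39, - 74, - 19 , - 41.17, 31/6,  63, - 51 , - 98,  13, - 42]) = [ - 98, - 96,-74, - 59, - 51, - 42,  -  41.17, - 24.0, - 20, - 19, 58/19,31/6  ,  13, 18,25,  38,  39, 63,74 ]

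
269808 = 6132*44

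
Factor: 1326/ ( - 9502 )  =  - 663/4751 = -  3^1*13^1*17^1*4751^( -1) 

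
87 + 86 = 173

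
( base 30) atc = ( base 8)23232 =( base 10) 9882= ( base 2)10011010011010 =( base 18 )1c90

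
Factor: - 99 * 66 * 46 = - 2^2*3^3 * 11^2 * 23^1 = - 300564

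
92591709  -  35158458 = 57433251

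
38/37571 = 38/37571=0.00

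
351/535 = 351/535 = 0.66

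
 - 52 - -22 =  - 30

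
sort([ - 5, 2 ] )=[  -  5,2] 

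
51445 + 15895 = 67340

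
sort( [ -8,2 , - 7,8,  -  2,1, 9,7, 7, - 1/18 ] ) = [ - 8 ,- 7,-2, - 1/18,1,2, 7,7, 8,9]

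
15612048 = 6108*2556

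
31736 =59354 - 27618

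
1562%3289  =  1562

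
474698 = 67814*7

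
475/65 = 7 + 4/13  =  7.31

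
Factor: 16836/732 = 23=23^1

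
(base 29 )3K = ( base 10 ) 107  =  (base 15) 72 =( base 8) 153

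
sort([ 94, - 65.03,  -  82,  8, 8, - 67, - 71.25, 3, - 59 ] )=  [- 82, - 71.25,-67, - 65.03,-59, 3,8, 8, 94 ] 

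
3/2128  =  3/2128 = 0.00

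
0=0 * 1149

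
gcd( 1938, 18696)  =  114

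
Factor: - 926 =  - 2^1*463^1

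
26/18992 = 13/9496 = 0.00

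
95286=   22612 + 72674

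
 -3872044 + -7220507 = - 11092551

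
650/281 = 2 + 88/281   =  2.31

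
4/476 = 1/119 = 0.01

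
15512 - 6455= 9057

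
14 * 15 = 210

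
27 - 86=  - 59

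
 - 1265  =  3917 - 5182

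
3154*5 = 15770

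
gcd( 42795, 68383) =1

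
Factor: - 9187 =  - 9187^1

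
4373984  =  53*82528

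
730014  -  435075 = 294939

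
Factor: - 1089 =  - 3^2*11^2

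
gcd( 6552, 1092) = 1092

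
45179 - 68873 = - 23694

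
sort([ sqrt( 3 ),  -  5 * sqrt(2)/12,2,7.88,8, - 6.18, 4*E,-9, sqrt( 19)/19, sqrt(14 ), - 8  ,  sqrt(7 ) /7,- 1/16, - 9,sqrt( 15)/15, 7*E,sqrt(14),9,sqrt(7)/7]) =[ - 9, - 9,- 8, - 6.18, - 5 * sqrt(2)/12, - 1/16 , sqrt( 19 ) /19,sqrt( 15 ) /15 , sqrt(7 )/7, sqrt(7 )/7,sqrt( 3),2,  sqrt(14 ),sqrt( 14 ),7.88,8,9,  4*E,7*E]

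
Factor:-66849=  - 3^1*22283^1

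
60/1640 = 3/82 = 0.04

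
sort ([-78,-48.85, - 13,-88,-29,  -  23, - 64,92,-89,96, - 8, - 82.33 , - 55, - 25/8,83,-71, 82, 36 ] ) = [ - 89 , - 88,  -  82.33,-78, - 71, - 64, - 55, - 48.85, - 29,-23,-13, - 8,  -  25/8,  36 , 82,83, 92,96] 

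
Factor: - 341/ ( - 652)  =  2^( - 2 )*11^1*31^1 *163^( - 1 ) 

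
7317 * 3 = 21951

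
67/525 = 67/525 = 0.13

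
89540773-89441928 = 98845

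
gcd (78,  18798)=78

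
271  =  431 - 160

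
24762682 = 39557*626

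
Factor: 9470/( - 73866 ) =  - 5/39=- 3^( - 1)*5^1 *13^(-1 ) 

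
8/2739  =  8/2739=0.00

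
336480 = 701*480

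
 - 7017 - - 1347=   -  5670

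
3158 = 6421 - 3263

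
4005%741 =300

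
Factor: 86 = 2^1*43^1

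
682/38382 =341/19191= 0.02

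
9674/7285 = 1 + 2389/7285 = 1.33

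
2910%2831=79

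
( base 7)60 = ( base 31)1B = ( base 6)110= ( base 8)52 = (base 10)42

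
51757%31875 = 19882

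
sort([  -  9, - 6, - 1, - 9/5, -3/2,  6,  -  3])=[ - 9,  -  6, - 3, - 9/5,  -  3/2 , - 1,6]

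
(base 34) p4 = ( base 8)1526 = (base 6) 3542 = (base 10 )854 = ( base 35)OE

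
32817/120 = 273+19/40 = 273.48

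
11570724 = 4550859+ 7019865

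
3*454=1362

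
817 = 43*19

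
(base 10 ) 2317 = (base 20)5fh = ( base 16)90d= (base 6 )14421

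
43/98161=43/98161 = 0.00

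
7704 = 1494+6210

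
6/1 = 6 = 6.00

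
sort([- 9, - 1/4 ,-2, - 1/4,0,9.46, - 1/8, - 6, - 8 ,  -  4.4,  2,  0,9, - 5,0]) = [ - 9, - 8,-6, -5, - 4.4 , -2, - 1/4, - 1/4,-1/8, 0,0 , 0, 2,9,9.46 ] 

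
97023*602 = 58407846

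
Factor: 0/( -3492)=0 = 0^1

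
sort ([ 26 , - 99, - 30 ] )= [-99, - 30,  26 ]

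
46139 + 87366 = 133505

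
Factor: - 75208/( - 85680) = 2^( - 1 ) * 3^( - 2 )*5^( - 1)*79^1 = 79/90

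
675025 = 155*4355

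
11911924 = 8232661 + 3679263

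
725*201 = 145725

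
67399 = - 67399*( - 1 )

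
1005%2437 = 1005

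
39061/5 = 39061/5=   7812.20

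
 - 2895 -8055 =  - 10950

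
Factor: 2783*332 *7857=2^2*3^4*11^2*23^1*83^1*97^1 = 7259522292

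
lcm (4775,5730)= 28650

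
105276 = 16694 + 88582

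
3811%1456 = 899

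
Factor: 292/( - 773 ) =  - 2^2*73^1*773^( - 1 ) 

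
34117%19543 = 14574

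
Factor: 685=5^1*137^1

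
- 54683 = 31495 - 86178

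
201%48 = 9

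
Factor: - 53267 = - 53267^1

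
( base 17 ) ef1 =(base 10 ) 4302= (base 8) 10316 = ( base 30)4NC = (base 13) 1c5c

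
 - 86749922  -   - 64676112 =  - 22073810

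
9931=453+9478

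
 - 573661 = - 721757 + 148096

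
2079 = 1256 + 823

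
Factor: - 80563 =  - 7^1*17^1*677^1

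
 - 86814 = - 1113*78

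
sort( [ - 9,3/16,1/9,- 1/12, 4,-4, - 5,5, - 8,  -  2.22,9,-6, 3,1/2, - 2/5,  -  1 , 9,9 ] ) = [ - 9, - 8, - 6,  -  5 , - 4, - 2.22, - 1, - 2/5  , - 1/12,1/9, 3/16,1/2,3 , 4,5,9,  9,9] 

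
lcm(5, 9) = 45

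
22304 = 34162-11858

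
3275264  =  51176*64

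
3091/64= 3091/64 = 48.30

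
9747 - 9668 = 79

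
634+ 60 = 694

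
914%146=38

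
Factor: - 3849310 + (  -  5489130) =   -  2^3 * 5^1* 17^1*31^1* 443^1 = - 9338440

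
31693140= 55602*570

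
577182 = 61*9462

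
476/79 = 6 +2/79 = 6.03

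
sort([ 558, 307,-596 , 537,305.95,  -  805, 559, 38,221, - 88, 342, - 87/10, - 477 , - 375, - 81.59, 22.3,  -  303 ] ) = [ - 805, - 596,  -  477, - 375, -303, - 88 , - 81.59 , - 87/10, 22.3 , 38, 221, 305.95, 307,342,537, 558, 559]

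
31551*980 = 30919980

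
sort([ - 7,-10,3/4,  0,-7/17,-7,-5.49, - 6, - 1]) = [ - 10,-7,- 7,-6, - 5.49, - 1, - 7/17, 0 , 3/4]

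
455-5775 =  -5320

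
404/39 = 10+14/39 = 10.36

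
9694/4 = 2423 + 1/2 = 2423.50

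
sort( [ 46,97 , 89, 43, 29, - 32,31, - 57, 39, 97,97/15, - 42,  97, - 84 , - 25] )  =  [ - 84,  -  57, - 42, - 32,-25, 97/15,29, 31,39, 43, 46 , 89,97,97,97 ] 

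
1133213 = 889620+243593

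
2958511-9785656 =-6827145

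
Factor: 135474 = 2^1*3^1*67^1*337^1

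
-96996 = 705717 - 802713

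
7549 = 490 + 7059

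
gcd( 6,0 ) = 6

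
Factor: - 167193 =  - 3^2*13^1*1429^1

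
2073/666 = 691/222 = 3.11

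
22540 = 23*980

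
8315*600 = 4989000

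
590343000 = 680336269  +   - 89993269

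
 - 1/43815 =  - 1/43815 = - 0.00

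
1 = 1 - 0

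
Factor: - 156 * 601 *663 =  - 2^2 *3^2 * 13^2*17^1*601^1 = - 62160228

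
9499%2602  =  1693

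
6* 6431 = 38586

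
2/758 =1/379  =  0.00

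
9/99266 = 9/99266 = 0.00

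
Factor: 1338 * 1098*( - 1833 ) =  - 2692904292 = -2^2*3^4*13^1 * 47^1*61^1*223^1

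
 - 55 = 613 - 668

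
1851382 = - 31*( - 59722)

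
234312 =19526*12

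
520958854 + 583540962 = 1104499816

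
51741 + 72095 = 123836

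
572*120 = 68640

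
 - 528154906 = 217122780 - 745277686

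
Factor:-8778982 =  - 2^1*4389491^1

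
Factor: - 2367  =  -3^2 *263^1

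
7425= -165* (-45) 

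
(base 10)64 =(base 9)71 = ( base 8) 100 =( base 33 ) 1V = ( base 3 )2101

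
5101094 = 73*69878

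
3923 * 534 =2094882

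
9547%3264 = 3019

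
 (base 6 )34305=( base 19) d91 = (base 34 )473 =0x1301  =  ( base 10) 4865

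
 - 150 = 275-425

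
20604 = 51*404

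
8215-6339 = 1876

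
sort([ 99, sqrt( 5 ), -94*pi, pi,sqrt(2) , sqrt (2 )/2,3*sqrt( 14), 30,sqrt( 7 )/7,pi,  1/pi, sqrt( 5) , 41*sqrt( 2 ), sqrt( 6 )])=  [ -94*pi,  1/pi,sqrt(7 ) /7, sqrt( 2 )/2, sqrt(2),sqrt ( 5), sqrt(5), sqrt( 6) , pi,pi , 3*sqrt( 14 ),30, 41 * sqrt(2), 99 ]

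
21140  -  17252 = 3888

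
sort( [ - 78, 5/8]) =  [  -  78 , 5/8] 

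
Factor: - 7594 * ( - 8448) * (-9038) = -579824864256 = - 2^10*3^1*11^1 * 3797^1*4519^1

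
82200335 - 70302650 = 11897685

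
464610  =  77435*6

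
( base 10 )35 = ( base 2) 100011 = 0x23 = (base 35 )10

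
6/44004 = 1/7334 = 0.00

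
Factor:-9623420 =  - 2^2*5^1*481171^1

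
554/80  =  6+37/40 = 6.92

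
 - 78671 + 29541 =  - 49130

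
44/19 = 2 + 6/19= 2.32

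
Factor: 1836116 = 2^2  *459029^1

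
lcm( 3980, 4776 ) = 23880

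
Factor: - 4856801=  - 31^1*156671^1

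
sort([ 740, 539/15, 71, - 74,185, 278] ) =[ - 74,539/15,71,  185,  278,740]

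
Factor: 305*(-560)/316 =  - 2^2*5^2*7^1*61^1 *79^( - 1)=   - 42700/79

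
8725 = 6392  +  2333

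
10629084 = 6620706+4008378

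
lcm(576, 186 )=17856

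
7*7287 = 51009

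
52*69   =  3588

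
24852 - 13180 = 11672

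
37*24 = 888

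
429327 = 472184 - 42857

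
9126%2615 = 1281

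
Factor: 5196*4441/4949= 23075436/4949 = 2^2*3^1 * 7^(-2) * 101^( - 1)*433^1 *4441^1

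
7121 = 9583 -2462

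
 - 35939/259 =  - 139 +62/259 = - 138.76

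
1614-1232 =382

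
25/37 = 25/37 = 0.68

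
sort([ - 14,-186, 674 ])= [ - 186, - 14,674 ]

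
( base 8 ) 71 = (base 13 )45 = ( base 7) 111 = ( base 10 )57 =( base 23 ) 2B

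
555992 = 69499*8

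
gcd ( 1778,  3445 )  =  1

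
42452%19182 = 4088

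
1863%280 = 183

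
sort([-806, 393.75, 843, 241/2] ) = [ - 806,  241/2, 393.75, 843 ] 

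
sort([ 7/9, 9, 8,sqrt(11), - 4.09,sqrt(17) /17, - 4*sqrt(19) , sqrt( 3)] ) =[ - 4 * sqrt(19 ),-4.09,sqrt(17) /17, 7/9, sqrt( 3),sqrt(11),8,9]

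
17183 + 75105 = 92288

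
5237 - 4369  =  868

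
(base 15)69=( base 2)1100011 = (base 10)99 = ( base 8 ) 143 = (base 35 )2t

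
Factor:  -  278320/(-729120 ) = 71/186 = 2^(-1)*3^( - 1 )*31^( - 1 )*71^1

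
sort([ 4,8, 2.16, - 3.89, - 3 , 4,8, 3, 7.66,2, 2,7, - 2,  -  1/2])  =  [ - 3.89, - 3, - 2, - 1/2, 2,2, 2.16, 3, 4, 4 , 7, 7.66,  8, 8]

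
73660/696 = 635/6= 105.83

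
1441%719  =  3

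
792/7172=18/163 = 0.11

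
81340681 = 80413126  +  927555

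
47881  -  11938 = 35943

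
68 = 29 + 39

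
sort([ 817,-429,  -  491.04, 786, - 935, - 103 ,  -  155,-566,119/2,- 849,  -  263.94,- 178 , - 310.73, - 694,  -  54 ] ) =[ - 935, - 849, - 694, - 566,-491.04 ,-429,-310.73, - 263.94 ,-178, - 155, - 103, - 54,119/2, 786,817 ]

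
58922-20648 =38274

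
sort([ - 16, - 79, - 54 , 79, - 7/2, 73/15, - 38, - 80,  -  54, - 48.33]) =[ - 80,-79, - 54, - 54, - 48.33, - 38, - 16, - 7/2 , 73/15, 79]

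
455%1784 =455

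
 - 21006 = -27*778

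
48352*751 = 36312352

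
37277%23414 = 13863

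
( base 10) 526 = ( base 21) 141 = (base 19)18d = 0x20e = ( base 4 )20032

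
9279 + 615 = 9894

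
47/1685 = 47/1685 = 0.03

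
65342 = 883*74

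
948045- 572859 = 375186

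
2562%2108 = 454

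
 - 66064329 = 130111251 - 196175580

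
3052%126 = 28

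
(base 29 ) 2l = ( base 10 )79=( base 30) 2j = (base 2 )1001111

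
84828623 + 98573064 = 183401687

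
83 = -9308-  -  9391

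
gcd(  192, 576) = 192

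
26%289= 26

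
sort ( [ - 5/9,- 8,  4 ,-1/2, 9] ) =[-8, - 5/9, - 1/2,4, 9 ]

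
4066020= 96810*42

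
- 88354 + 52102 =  - 36252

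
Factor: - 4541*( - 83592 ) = 2^3* 3^5*19^1*43^1*239^1 = 379591272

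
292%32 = 4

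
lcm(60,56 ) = 840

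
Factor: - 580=-2^2*5^1 * 29^1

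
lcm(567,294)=7938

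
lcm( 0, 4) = 0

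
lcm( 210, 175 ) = 1050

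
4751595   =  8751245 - 3999650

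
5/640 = 1/128 = 0.01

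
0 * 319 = 0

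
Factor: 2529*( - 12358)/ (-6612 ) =2^(-1)*3^1*19^( - 1)*29^( - 1)* 37^1*167^1*281^1 = 5208897/1102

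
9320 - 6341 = 2979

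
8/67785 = 8/67785 = 0.00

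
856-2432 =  - 1576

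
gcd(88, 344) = 8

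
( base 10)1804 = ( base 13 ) a8a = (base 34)1J2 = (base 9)2424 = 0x70C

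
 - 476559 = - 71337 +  - 405222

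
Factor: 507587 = 23^1*29^1*761^1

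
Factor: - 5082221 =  - 29^1*173^1* 1013^1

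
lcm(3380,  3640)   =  47320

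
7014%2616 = 1782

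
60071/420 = 60071/420 = 143.03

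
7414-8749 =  - 1335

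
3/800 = 3/800 = 0.00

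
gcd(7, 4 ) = 1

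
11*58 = 638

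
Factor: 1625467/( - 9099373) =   -  37^( - 1 ) * 61^1*83^( - 1) * 2963^( - 1) * 26647^1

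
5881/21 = 5881/21 = 280.05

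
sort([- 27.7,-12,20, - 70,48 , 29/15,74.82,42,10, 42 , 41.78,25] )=[ - 70,-27.7, - 12, 29/15, 10 , 20, 25, 41.78,42, 42 , 48 , 74.82] 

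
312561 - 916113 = -603552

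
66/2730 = 11/455 = 0.02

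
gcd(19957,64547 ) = 7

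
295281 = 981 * 301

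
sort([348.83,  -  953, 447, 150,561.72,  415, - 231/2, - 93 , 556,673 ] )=[ - 953,-231/2, - 93,150,348.83,415,447,556,561.72, 673]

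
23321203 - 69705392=- 46384189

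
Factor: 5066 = 2^1*17^1*149^1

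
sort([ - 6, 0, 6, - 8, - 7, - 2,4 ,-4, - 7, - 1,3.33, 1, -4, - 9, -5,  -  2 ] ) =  [ - 9, - 8,-7,-7, - 6, - 5 , - 4 ,-4, - 2,  -  2, - 1, 0, 1,3.33,4, 6] 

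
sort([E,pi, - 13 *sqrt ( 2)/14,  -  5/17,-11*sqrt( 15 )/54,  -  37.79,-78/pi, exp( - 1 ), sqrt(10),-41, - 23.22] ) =[ - 41, - 37.79, - 78/pi, - 23.22,  -  13 * sqrt ( 2 )/14, - 11*sqrt (15 ) /54, - 5/17, exp( - 1), E, pi,sqrt(10) ]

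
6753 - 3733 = 3020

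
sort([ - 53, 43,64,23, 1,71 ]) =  [ - 53,1, 23,43, 64, 71] 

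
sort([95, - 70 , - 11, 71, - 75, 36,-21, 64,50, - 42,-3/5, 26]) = [ - 75 ,- 70, - 42, - 21, - 11, - 3/5, 26,36, 50, 64, 71, 95 ]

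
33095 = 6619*5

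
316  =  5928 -5612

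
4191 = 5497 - 1306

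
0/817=0  =  0.00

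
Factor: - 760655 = - 5^1*7^1 * 103^1*211^1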